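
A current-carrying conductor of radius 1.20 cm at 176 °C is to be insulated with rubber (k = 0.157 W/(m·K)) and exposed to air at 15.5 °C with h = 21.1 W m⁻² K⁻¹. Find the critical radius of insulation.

r_cr = 0.744 cm

For a cylinder, r_cr = k_ins/h = 0.157/21.1 = 0.00744 m = 0.744 cm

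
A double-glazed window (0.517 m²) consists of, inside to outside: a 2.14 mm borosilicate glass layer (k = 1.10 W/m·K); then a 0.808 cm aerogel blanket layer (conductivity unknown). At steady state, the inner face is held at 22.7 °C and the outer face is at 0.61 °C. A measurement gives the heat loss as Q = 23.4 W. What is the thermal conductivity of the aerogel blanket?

ΣR = ΔT/Q = |22.7 − 0.61|/23.4 = 0.9440 K/W
Known resistances:
  R_borosilicate glass = L/(kA) = 0.00214/(1.10·0.517) = 0.003763 K/W
R_aerogel blanket = ΣR − ΣR_known = 0.9440 − 0.003763 = 0.9402 K/W
L/(kA) = 0.9402 ⇒ k = 0.00808/(0.9402·0.517) = 0.0166 W/m·K

k = 0.0166 W/m·K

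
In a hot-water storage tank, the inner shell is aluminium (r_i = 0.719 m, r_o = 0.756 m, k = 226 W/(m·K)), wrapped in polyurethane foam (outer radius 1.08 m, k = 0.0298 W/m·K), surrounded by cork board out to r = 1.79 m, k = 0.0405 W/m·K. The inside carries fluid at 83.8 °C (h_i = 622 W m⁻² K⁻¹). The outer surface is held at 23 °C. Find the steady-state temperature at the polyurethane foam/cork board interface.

T = 47.6 °C

Resistance network (inner→outer):
  R_conv,in = 1/(4πr²h) = 1/(4π·0.719²·622) = 2.475×10^-4 K/W
  R_aluminium = (1/0.719 − 1/0.756)/(4πk) = 0.06807/(4π·226) = 2.397×10^-5 K/W
  R_polyurethane foam = (1/0.756 − 1/1.08)/(4πk) = 0.3968/(4π·0.0298) = 1.060 K/W
  R_cork board = (1/1.08 − 1/1.79)/(4πk) = 0.3673/(4π·0.0405) = 0.7216 K/W
ΣR = 2.475×10^-4 + 2.397×10^-5 + 1.060 + 0.7216 = 1.782 K/W
Q = ΔT/ΣR = (83.8 °C − 23 °C)/1.782 = 34.12 W
From the inner boundary to the polyurethane foam/cork board interface, ΣR_partial = 1.060 K/W.
T_interface = T_in − Q·ΣR_partial = 83.8 °C − (34.12)(1.060) = 47.6 °C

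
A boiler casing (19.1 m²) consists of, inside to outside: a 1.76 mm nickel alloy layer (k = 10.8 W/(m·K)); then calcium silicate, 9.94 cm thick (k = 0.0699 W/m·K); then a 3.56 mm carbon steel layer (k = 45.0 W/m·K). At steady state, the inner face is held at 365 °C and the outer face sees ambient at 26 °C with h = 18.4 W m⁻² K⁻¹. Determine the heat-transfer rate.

Resistance network (inner→outer):
  R_nickel alloy = L/(kA) = 0.00176/(10.8·19.1) = 8.532×10^-6 K/W
  R_calcium silicate = L/(kA) = 0.0994/(0.0699·19.1) = 0.07445 K/W
  R_carbon steel = L/(kA) = 0.00356/(45.0·19.1) = 4.142×10^-6 K/W
  R_conv,out = 1/(hA) = 1/(18.4·19.1) = 0.002845 K/W
ΣR = 8.532×10^-6 + 0.07445 + 4.142×10^-6 + 0.002845 = 0.07731 K/W
Q = ΔT/ΣR = (365 °C − 26 °C)/0.07731 = 4380 W

Q = 4.38 kW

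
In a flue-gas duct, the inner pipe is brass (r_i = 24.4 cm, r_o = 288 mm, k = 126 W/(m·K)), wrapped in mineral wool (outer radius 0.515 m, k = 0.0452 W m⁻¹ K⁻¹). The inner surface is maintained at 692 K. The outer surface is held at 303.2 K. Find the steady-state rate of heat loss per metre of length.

Treat each layer as a resistance in series:
  R'_brass = ln(0.288/0.244)/(2πk) = 0.1658/(2π·126) = 2.094×10^-4 m·K/W
  R'_mineral wool = ln(0.515/0.288)/(2πk) = 0.5812/(2π·0.0452) = 2.047 m·K/W
ΣR = 2.094×10^-4 + 2.047 = 2.047 m·K/W
Q' = ΔT/ΣR = (692 K − 303.2 K)/2.047 = 190 W/m

Q' = 190 W/m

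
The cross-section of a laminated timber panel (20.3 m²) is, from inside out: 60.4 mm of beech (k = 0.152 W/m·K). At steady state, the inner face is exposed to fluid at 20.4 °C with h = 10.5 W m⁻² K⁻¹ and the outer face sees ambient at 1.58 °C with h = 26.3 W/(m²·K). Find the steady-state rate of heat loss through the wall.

Treat each layer as a resistance in series:
  R_conv,in = 1/(hA) = 1/(10.5·20.3) = 0.004692 K/W
  R_beech = L/(kA) = 0.0604/(0.152·20.3) = 0.01957 K/W
  R_conv,out = 1/(hA) = 1/(26.3·20.3) = 0.001873 K/W
ΣR = 0.004692 + 0.01957 + 0.001873 = 0.02614 K/W
Q = ΔT/ΣR = (20.4 °C − 1.58 °C)/0.02614 = 720 W

Q = 720 W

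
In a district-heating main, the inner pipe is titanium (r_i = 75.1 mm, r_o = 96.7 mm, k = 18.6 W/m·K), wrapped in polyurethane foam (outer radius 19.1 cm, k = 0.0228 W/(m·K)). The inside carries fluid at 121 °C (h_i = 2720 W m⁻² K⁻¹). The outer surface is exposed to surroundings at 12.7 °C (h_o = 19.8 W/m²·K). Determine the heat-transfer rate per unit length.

Q' = 22.6 W/m

Series thermal resistances, inner to outer:
  R'_conv,in = 1/(2πr h) = 1/(2π·0.0751·2720) = 7.791×10^-4 m·K/W
  R'_titanium = ln(0.0967/0.0751)/(2πk) = 0.2528/(2π·18.6) = 0.002163 m·K/W
  R'_polyurethane foam = ln(0.191/0.0967)/(2πk) = 0.6807/(2π·0.0228) = 4.751 m·K/W
  R'_conv,out = 1/(2πr h) = 1/(2π·0.191·19.8) = 0.04208 m·K/W
ΣR = 7.791×10^-4 + 0.002163 + 4.751 + 0.04208 = 4.796 m·K/W
Q' = ΔT/ΣR = (121 °C − 12.7 °C)/4.796 = 22.6 W/m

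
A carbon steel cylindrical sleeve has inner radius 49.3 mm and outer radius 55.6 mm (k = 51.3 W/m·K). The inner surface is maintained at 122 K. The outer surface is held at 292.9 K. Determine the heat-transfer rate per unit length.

Q' = 4.58×10^5 W/m

Q' = 2πk·ΔT/ln(r₂/r₁) = 2π × 51.3 × 170.9 / ln(0.0556/0.0493) = 4.58×10^5 W/m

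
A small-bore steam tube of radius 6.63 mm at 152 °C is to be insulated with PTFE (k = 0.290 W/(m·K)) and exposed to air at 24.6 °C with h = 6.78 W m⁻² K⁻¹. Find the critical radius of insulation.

r_cr = 4.28 cm

For a cylinder, r_cr = k_ins/h = 0.290/6.78 = 0.0428 m = 4.28 cm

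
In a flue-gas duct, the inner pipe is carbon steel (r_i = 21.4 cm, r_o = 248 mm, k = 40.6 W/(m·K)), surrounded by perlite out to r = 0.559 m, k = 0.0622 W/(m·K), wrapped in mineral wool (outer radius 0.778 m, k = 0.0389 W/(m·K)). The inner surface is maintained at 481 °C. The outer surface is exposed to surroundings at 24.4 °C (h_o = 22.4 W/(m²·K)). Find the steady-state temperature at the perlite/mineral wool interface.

Series thermal resistances, inner to outer:
  R'_carbon steel = ln(0.248/0.214)/(2πk) = 0.1475/(2π·40.6) = 5.780×10^-4 m·K/W
  R'_perlite = ln(0.559/0.248)/(2πk) = 0.8127/(2π·0.0622) = 2.080 m·K/W
  R'_mineral wool = ln(0.778/0.559)/(2πk) = 0.3306/(2π·0.0389) = 1.353 m·K/W
  R'_conv,out = 1/(2πr h) = 1/(2π·0.778·22.4) = 0.009133 m·K/W
ΣR = 5.780×10^-4 + 2.080 + 1.353 + 0.009133 = 3.443 m·K/W
Q' = ΔT/ΣR = (481 °C − 24.4 °C)/3.443 = 132.6 W/m
From the inner boundary to the perlite/mineral wool interface, ΣR_partial = 2.081 m·K/W.
T_interface = T_in − Q'·ΣR_partial = 481 °C − (132.6)(2.081) = 205 °C

T = 205 °C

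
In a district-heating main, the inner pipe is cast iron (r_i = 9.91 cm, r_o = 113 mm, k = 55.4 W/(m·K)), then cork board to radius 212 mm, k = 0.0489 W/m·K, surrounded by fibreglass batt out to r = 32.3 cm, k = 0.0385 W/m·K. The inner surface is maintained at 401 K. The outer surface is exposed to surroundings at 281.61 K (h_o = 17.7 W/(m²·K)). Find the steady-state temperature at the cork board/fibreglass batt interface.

Treat each layer as a resistance in series:
  R'_cast iron = ln(0.113/0.0991)/(2πk) = 0.1313/(2π·55.4) = 3.771×10^-4 m·K/W
  R'_cork board = ln(0.212/0.113)/(2πk) = 0.6292/(2π·0.0489) = 2.048 m·K/W
  R'_fibreglass batt = ln(0.323/0.212)/(2πk) = 0.4211/(2π·0.0385) = 1.741 m·K/W
  R'_conv,out = 1/(2πr h) = 1/(2π·0.323·17.7) = 0.02784 m·K/W
ΣR = 3.771×10^-4 + 2.048 + 1.741 + 0.02784 = 3.817 m·K/W
Q' = ΔT/ΣR = (401 K − 281.61 K)/3.817 = 31.28 W/m
From the inner boundary to the cork board/fibreglass batt interface, ΣR_partial = 2.048 m·K/W.
T_interface = T_in − Q'·ΣR_partial = 401 K − (31.28)(2.048) = 336.9 K

T = 336.9 K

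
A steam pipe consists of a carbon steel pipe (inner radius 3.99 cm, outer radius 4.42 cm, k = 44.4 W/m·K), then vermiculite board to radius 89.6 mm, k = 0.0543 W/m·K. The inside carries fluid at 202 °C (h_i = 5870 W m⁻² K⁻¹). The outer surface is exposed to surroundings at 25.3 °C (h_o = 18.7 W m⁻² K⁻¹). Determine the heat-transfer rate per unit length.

Treat each layer as a resistance in series:
  R'_conv,in = 1/(2πr h) = 1/(2π·0.0399·5870) = 6.795×10^-4 m·K/W
  R'_carbon steel = ln(0.0442/0.0399)/(2πk) = 0.1023/(2π·44.4) = 3.669×10^-4 m·K/W
  R'_vermiculite board = ln(0.0896/0.0442)/(2πk) = 0.7066/(2π·0.0543) = 2.071 m·K/W
  R'_conv,out = 1/(2πr h) = 1/(2π·0.0896·18.7) = 0.09499 m·K/W
ΣR = 6.795×10^-4 + 3.669×10^-4 + 2.071 + 0.09499 = 2.167 m·K/W
Q' = ΔT/ΣR = (202 °C − 25.3 °C)/2.167 = 81.5 W/m

Q' = 81.5 W/m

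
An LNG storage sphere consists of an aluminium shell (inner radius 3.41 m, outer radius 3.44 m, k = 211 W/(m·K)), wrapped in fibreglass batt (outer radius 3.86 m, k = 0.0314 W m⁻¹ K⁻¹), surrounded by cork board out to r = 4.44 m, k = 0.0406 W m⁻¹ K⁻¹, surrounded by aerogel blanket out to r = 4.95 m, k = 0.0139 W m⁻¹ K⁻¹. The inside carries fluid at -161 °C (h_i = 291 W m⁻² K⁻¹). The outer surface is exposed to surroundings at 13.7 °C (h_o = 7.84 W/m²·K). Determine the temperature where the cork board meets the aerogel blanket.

Series thermal resistances, inner to outer:
  R_conv,in = 1/(4πr²h) = 1/(4π·3.41²·291) = 2.352×10^-5 K/W
  R_aluminium = (1/3.41 − 1/3.44)/(4πk) = 0.002557/(4π·211) = 9.645×10^-7 K/W
  R_fibreglass batt = (1/3.44 − 1/3.86)/(4πk) = 0.03163/(4π·0.0314) = 0.08016 K/W
  R_cork board = (1/3.86 − 1/4.44)/(4πk) = 0.03384/(4π·0.0406) = 0.06633 K/W
  R_aerogel blanket = (1/4.44 − 1/4.95)/(4πk) = 0.02321/(4π·0.0139) = 0.1328 K/W
  R_conv,out = 1/(4πr²h) = 1/(4π·4.95²·7.84) = 4.143×10^-4 K/W
ΣR = 2.352×10^-5 + 9.645×10^-7 + 0.08016 + 0.06633 + 0.1328 + 4.143×10^-4 = 0.2797 K/W
Q = ΔT/ΣR = (-161 °C − 13.7 °C)/0.2797 = -624.6 W
From the inner boundary to the cork board/aerogel blanket interface, ΣR_partial = 0.1465 K/W.
T_interface = T_in − Q·ΣR_partial = -161 °C − (-624.6)(0.1465) = -69.5 °C

T = -69.5 °C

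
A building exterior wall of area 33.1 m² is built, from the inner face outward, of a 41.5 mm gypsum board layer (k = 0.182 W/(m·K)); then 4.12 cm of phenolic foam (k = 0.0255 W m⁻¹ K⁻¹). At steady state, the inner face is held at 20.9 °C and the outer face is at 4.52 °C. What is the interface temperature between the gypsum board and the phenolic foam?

Resistance network (inner→outer):
  R_gypsum board = L/(kA) = 0.0415/(0.182·33.1) = 0.006889 K/W
  R_phenolic foam = L/(kA) = 0.0412/(0.0255·33.1) = 0.04881 K/W
ΣR = 0.006889 + 0.04881 = 0.05570 K/W
Q = ΔT/ΣR = (20.9 °C − 4.52 °C)/0.05570 = 294.1 W
From the inner boundary to the gypsum board/phenolic foam interface, ΣR_partial = 0.006889 K/W.
T_interface = T_in − Q·ΣR_partial = 20.9 °C − (294.1)(0.006889) = 18.9 °C

T = 18.9 °C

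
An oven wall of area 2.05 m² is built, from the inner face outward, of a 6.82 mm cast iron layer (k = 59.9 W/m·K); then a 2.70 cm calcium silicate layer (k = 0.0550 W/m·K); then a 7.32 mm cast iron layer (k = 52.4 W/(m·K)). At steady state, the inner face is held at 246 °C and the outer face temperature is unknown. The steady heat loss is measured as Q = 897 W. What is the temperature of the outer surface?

T_out = 31.1 °C

Sum the resistances:
  R_cast iron = L/(kA) = 0.00682/(59.9·2.05) = 5.554×10^-5 K/W
  R_calcium silicate = L/(kA) = 0.0270/(0.0550·2.05) = 0.2395 K/W
  R_cast iron = L/(kA) = 0.00732/(52.4·2.05) = 6.814×10^-5 K/W
ΣR = 0.2396 K/W
ΔT = Q·ΣR = 897 × 0.2396 = 214.9 K
Heat flows outward, so T_out = T_in − ΔT = 246 − 214.9 = 31.1 °C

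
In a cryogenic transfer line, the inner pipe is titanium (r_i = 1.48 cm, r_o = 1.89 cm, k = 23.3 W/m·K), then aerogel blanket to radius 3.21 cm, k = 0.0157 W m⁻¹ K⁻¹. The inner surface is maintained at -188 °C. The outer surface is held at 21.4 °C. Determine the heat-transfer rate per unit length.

Q' = 39.0 W/m

Resistance network (inner→outer):
  R'_titanium = ln(0.0189/0.0148)/(2πk) = 0.2445/(2π·23.3) = 0.001670 m·K/W
  R'_aerogel blanket = ln(0.0321/0.0189)/(2πk) = 0.5297/(2π·0.0157) = 5.370 m·K/W
ΣR = 0.001670 + 5.370 = 5.372 m·K/W
Q' = ΔT/ΣR = (-188 °C − 21.4 °C)/5.372 = -39.0 W/m
(Negative Q' ⇒ heat flows inward; heat gain = 39.0 W/m.)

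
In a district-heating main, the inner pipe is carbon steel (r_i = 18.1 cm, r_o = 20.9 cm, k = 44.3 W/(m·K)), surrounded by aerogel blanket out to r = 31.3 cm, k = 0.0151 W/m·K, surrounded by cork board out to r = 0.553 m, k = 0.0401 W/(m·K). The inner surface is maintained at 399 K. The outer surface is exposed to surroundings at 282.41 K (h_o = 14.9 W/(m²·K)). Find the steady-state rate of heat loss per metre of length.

Treat each layer as a resistance in series:
  R'_carbon steel = ln(0.209/0.181)/(2πk) = 0.1438/(2π·44.3) = 5.168×10^-4 m·K/W
  R'_aerogel blanket = ln(0.313/0.209)/(2πk) = 0.4039/(2π·0.0151) = 4.257 m·K/W
  R'_cork board = ln(0.553/0.313)/(2πk) = 0.5692/(2π·0.0401) = 2.259 m·K/W
  R'_conv,out = 1/(2πr h) = 1/(2π·0.553·14.9) = 0.01932 m·K/W
ΣR = 5.168×10^-4 + 4.257 + 2.259 + 0.01932 = 6.536 m·K/W
Q' = ΔT/ΣR = (399 K − 282.41 K)/6.536 = 17.8 W/m

Q' = 17.8 W/m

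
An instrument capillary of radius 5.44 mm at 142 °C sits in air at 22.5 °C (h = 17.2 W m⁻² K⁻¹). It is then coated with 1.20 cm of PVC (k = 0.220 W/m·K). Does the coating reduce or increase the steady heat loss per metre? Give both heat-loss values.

Critical radius for a cylinder: r_cr = k/h = 0.0128 m = 1.28 cm.
Outer radius after coating: r₂ = 0.00544 + 0.0120 = 0.01744 m.
r₁ < r_cr < r₂: heat loss rises to a maximum at r_cr then falls. Whether the coating helps depends on whether Q(r₂) has dropped back below Q(r₁).
Bare: R = 1/(2πr₁h) = 1.701 m·K/W; Q = 119.5/1.701 = 70.3 W/m.
Coated: R = R_cond + R_conv = 1.373 m·K/W; Q = 119.5/1.373 = 87.0 W/m.

increases: 70.3 → 87.0 W/m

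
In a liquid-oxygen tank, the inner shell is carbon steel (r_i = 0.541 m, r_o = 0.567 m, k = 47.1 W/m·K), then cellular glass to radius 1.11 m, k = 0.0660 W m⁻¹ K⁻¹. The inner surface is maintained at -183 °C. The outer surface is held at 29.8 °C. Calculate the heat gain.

Resistance network (inner→outer):
  R_carbon steel = (1/0.541 − 1/0.567)/(4πk) = 0.08476/(4π·47.1) = 1.432×10^-4 K/W
  R_cellular glass = (1/0.567 − 1/1.11)/(4πk) = 0.8628/(4π·0.0660) = 1.040 K/W
ΣR = 1.432×10^-4 + 1.040 = 1.040 K/W
Q = ΔT/ΣR = (-183 °C − 29.8 °C)/1.040 = -205 W
(Negative Q ⇒ heat flows inward; heat gain = 205 W.)

Q = 205 W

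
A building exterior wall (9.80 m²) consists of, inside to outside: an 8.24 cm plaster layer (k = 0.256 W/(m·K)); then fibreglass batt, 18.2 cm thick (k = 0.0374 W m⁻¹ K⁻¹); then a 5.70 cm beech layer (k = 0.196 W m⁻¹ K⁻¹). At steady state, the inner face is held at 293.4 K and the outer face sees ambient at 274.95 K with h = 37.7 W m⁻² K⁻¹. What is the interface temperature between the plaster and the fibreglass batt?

T = 292.3 K

Treat each layer as a resistance in series:
  R_plaster = L/(kA) = 0.0824/(0.256·9.80) = 0.03284 K/W
  R_fibreglass batt = L/(kA) = 0.182/(0.0374·9.80) = 0.4966 K/W
  R_beech = L/(kA) = 0.0570/(0.196·9.80) = 0.02968 K/W
  R_conv,out = 1/(hA) = 1/(37.7·9.80) = 0.002707 K/W
ΣR = 0.03284 + 0.4966 + 0.02968 + 0.002707 = 0.5618 K/W
Q = ΔT/ΣR = (293.4 K − 274.95 K)/0.5618 = 32.84 W
From the inner boundary to the plaster/fibreglass batt interface, ΣR_partial = 0.03284 K/W.
T_interface = T_in − Q·ΣR_partial = 293.4 K − (32.84)(0.03284) = 292.3 K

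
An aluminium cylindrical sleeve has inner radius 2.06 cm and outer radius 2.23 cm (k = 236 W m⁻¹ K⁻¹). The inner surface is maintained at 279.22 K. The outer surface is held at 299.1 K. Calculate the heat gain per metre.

Q' = 2πk·ΔT/ln(r₂/r₁) = 2π × 236 × 19.88 / ln(0.0223/0.0206) = 3.72×10^5 W/m

Q' = 372 kW/m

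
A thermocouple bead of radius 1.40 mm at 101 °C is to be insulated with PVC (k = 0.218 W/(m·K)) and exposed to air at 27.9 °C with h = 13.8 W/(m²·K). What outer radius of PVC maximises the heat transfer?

r_cr = 3.16 cm

For a sphere, r_cr = 2k_ins/h = 2·0.218/13.8 = 0.0316 m = 3.16 cm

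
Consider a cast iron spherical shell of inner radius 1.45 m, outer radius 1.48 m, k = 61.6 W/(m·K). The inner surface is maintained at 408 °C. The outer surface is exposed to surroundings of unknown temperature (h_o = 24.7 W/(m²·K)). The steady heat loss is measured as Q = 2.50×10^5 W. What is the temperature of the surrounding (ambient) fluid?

Sum the resistances:
  R_cast iron = (1/1.45 − 1/1.48)/(4πk) = 0.01398/(4π·61.6) = 1.806×10^-5 K/W
  R_conv,out = 1/(4πr²h) = 1/(4π·1.48²·24.7) = 0.001471 K/W
ΣR = 0.001489 K/W
ΔT = Q·ΣR = 2.50×10^5 × 0.001489 = 372.2 K
Heat flows outward, so T_out = T_in − ΔT = 408 − 372.2 = 35.8 °C

T_out = 35.8 °C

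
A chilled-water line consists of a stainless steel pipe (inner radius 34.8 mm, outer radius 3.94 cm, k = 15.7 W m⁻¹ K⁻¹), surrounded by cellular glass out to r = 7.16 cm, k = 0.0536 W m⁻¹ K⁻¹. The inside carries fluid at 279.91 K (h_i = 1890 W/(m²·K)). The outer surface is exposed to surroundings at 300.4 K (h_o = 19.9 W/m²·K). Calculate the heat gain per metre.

Resistance network (inner→outer):
  R'_conv,in = 1/(2πr h) = 1/(2π·0.0348·1890) = 0.002420 m·K/W
  R'_stainless steel = ln(0.0394/0.0348)/(2πk) = 0.1241/(2π·15.7) = 0.001259 m·K/W
  R'_cellular glass = ln(0.0716/0.0394)/(2πk) = 0.5973/(2π·0.0536) = 1.774 m·K/W
  R'_conv,out = 1/(2πr h) = 1/(2π·0.0716·19.9) = 0.1117 m·K/W
ΣR = 0.002420 + 0.001259 + 1.774 + 0.1117 = 1.889 m·K/W
Q' = ΔT/ΣR = (279.91 K − 300.4 K)/1.889 = -10.8 W/m
(Negative Q' ⇒ heat flows inward; heat gain = 10.8 W/m.)

Q' = 10.8 W/m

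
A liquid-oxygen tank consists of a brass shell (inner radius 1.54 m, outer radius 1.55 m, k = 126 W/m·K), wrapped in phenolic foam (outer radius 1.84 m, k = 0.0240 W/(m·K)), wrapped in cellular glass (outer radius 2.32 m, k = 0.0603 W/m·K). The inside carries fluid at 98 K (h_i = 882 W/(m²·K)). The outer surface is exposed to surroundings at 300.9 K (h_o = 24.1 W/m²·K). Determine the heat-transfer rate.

Q = 417 W

Series thermal resistances, inner to outer:
  R_conv,in = 1/(4πr²h) = 1/(4π·1.54²·882) = 3.804×10^-5 K/W
  R_brass = (1/1.54 − 1/1.55)/(4πk) = 0.004189/(4π·126) = 2.646×10^-6 K/W
  R_phenolic foam = (1/1.55 − 1/1.84)/(4πk) = 0.1017/(4π·0.0240) = 0.3372 K/W
  R_cellular glass = (1/1.84 − 1/2.32)/(4πk) = 0.1124/(4π·0.0603) = 0.1484 K/W
  R_conv,out = 1/(4πr²h) = 1/(4π·2.32²·24.1) = 6.135×10^-4 K/W
ΣR = 3.804×10^-5 + 2.646×10^-6 + 0.3372 + 0.1484 + 6.135×10^-4 = 0.4863 K/W
Q = ΔT/ΣR = (98 K − 300.9 K)/0.4863 = -417 W
(Negative Q ⇒ heat flows inward; heat gain = 417 W.)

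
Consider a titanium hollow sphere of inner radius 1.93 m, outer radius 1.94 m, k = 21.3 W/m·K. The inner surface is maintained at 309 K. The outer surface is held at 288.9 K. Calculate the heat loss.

Q = 2010 kW

Q = 4πk·ΔT/(1/r₁ − 1/r₂) = 4π × 21.3 × 20.1 / (1/1.93 − 1/1.94) = 2.01×10^6 W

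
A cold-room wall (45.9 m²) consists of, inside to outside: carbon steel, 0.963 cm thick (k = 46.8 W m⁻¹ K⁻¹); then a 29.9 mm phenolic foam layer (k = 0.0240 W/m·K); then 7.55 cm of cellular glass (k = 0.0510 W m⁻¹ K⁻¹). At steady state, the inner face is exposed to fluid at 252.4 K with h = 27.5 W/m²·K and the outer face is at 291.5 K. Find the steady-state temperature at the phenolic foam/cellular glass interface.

T = 270.55 K

Resistance network (inner→outer):
  R_conv,in = 1/(hA) = 1/(27.5·45.9) = 7.922×10^-4 K/W
  R_carbon steel = L/(kA) = 0.00963/(46.8·45.9) = 4.483×10^-6 K/W
  R_phenolic foam = L/(kA) = 0.0299/(0.0240·45.9) = 0.02714 K/W
  R_cellular glass = L/(kA) = 0.0755/(0.0510·45.9) = 0.03225 K/W
ΣR = 7.922×10^-4 + 4.483×10^-6 + 0.02714 + 0.03225 = 0.06019 K/W
Q = ΔT/ΣR = (252.4 K − 291.5 K)/0.06019 = -649.6 W
From the inner boundary to the phenolic foam/cellular glass interface, ΣR_partial = 0.02794 K/W.
T_interface = T_in − Q·ΣR_partial = 252.4 K − (-649.6)(0.02794) = 270.55 K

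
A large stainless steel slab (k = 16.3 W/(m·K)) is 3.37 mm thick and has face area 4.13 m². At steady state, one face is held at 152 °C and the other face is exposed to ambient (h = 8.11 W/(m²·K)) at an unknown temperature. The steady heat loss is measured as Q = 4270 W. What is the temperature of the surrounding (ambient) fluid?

T_out = 24.3 °C

Series resistances:
  R_stainless steel = L/(kA) = 0.00337/(16.3·4.13) = 5.006×10^-5 K/W
  R_conv,out = 1/(hA) = 1/(8.11·4.13) = 0.02986 K/W
ΣR = 0.02991 K/W
ΔT = Q·ΣR = 4270 × 0.02991 = 127.7 K
Heat flows outward, so T_out = T_in − ΔT = 152 − 127.7 = 24.3 °C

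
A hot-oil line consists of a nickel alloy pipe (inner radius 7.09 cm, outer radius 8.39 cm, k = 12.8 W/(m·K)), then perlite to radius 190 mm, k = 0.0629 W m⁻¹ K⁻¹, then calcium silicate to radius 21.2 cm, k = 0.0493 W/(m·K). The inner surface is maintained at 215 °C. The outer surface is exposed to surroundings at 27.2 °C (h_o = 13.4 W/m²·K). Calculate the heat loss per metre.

Q' = 75.7 W/m

Resistance network (inner→outer):
  R'_nickel alloy = ln(0.0839/0.0709)/(2πk) = 0.1684/(2π·12.8) = 0.002093 m·K/W
  R'_perlite = ln(0.190/0.0839)/(2πk) = 0.8174/(2π·0.0629) = 2.068 m·K/W
  R'_calcium silicate = ln(0.212/0.190)/(2πk) = 0.1096/(2π·0.0493) = 0.3537 m·K/W
  R'_conv,out = 1/(2πr h) = 1/(2π·0.212·13.4) = 0.05602 m·K/W
ΣR = 0.002093 + 2.068 + 0.3537 + 0.05602 = 2.480 m·K/W
Q' = ΔT/ΣR = (215 °C − 27.2 °C)/2.480 = 75.7 W/m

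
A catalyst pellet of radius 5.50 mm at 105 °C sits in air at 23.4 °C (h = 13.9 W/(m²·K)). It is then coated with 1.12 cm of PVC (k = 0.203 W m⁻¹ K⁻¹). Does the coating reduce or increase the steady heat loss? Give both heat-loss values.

Critical radius for a sphere: r_cr = 2k/h = 0.0292 m = 2.92 cm.
Outer radius after coating: r₂ = 0.00550 + 0.0112 = 0.01670 m.
Since r₁ < r_cr and r₂ ≤ r_cr, the coating moves toward the maximum at r_cr — heat loss rises.
Bare: R = 1/(4πr₁²h) = 189.3 K/W; Q = 81.6/189.3 = 0.431 W.
Coated: R = R_cond + R_conv = 68.33 K/W; Q = 81.6/68.33 = 1.19 W.

increases: 0.431 → 1.19 W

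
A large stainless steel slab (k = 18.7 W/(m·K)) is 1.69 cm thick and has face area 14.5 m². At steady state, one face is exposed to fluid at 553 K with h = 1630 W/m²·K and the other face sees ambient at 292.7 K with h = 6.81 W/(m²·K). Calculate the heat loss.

Q = 25400 W

Resistance network (inner→outer):
  R_conv,in = 1/(hA) = 1/(1630·14.5) = 4.231×10^-5 K/W
  R_stainless steel = L/(kA) = 0.0169/(18.7·14.5) = 6.233×10^-5 K/W
  R_conv,out = 1/(hA) = 1/(6.81·14.5) = 0.01013 K/W
ΣR = 4.231×10^-5 + 6.233×10^-5 + 0.01013 = 0.01023 K/W
Q = ΔT/ΣR = (553 K − 292.7 K)/0.01023 = 25400 W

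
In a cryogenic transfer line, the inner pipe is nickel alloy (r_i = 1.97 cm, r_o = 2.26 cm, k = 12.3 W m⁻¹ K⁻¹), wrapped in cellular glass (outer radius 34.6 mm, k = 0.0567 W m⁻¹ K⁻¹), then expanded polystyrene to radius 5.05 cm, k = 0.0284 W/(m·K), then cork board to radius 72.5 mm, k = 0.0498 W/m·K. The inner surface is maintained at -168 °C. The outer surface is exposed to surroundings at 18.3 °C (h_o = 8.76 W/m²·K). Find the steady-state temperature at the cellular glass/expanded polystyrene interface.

Treat each layer as a resistance in series:
  R'_nickel alloy = ln(0.0226/0.0197)/(2πk) = 0.1373/(2π·12.3) = 0.001777 m·K/W
  R'_cellular glass = ln(0.0346/0.0226)/(2πk) = 0.4259/(2π·0.0567) = 1.195 m·K/W
  R'_expanded polystyrene = ln(0.0505/0.0346)/(2πk) = 0.3781/(2π·0.0284) = 2.119 m·K/W
  R'_cork board = ln(0.0725/0.0505)/(2πk) = 0.3616/(2π·0.0498) = 1.156 m·K/W
  R'_conv,out = 1/(2πr h) = 1/(2π·0.0725·8.76) = 0.2506 m·K/W
ΣR = 0.001777 + 1.195 + 2.119 + 1.156 + 0.2506 = 4.722 m·K/W
Q' = ΔT/ΣR = (-168 °C − 18.3 °C)/4.722 = -39.45 W/m
From the inner boundary to the cellular glass/expanded polystyrene interface, ΣR_partial = 1.197 m·K/W.
T_interface = T_in − Q'·ΣR_partial = -168 °C − (-39.45)(1.197) = -121 °C

T = -121 °C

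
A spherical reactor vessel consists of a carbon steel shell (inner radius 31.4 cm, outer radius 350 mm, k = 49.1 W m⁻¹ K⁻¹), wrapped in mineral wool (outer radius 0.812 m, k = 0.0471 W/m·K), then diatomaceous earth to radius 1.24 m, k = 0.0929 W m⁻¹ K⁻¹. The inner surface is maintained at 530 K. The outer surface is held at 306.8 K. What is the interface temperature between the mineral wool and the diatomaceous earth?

Treat each layer as a resistance in series:
  R_carbon steel = (1/0.314 − 1/0.350)/(4πk) = 0.3276/(4π·49.1) = 5.309×10^-4 K/W
  R_mineral wool = (1/0.350 − 1/0.812)/(4πk) = 1.626/(4π·0.0471) = 2.747 K/W
  R_diatomaceous earth = (1/0.812 − 1/1.24)/(4πk) = 0.4251/(4π·0.0929) = 0.3641 K/W
ΣR = 5.309×10^-4 + 2.747 + 0.3641 = 3.112 K/W
Q = ΔT/ΣR = (530 K − 306.8 K)/3.112 = 71.72 W
From the inner boundary to the mineral wool/diatomaceous earth interface, ΣR_partial = 2.748 K/W.
T_interface = T_in − Q·ΣR_partial = 530 K − (71.72)(2.748) = 332.9 K

T = 332.9 K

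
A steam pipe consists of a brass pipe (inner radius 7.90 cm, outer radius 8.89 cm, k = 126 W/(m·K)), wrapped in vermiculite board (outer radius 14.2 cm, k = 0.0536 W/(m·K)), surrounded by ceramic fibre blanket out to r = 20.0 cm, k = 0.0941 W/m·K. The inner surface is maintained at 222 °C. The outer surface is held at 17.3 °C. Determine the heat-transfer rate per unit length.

Resistance network (inner→outer):
  R'_brass = ln(0.0889/0.0790)/(2πk) = 0.1181/(2π·126) = 1.491×10^-4 m·K/W
  R'_vermiculite board = ln(0.142/0.0889)/(2πk) = 0.4683/(2π·0.0536) = 1.391 m·K/W
  R'_ceramic fibre blanket = ln(0.200/0.142)/(2πk) = 0.3425/(2π·0.0941) = 0.5793 m·K/W
ΣR = 1.491×10^-4 + 1.391 + 0.5793 = 1.970 m·K/W
Q' = ΔT/ΣR = (222 °C − 17.3 °C)/1.970 = 104 W/m

Q' = 104 W/m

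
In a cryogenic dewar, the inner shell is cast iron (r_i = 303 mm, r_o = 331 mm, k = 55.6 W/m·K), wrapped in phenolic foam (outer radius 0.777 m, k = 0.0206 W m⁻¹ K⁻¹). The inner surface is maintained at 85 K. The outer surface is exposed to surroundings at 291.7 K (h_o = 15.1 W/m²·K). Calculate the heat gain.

Q = 30.8 W

Resistance network (inner→outer):
  R_cast iron = (1/0.303 − 1/0.331)/(4πk) = 0.2792/(4π·55.6) = 3.996×10^-4 K/W
  R_phenolic foam = (1/0.331 − 1/0.777)/(4πk) = 1.734/(4π·0.0206) = 6.699 K/W
  R_conv,out = 1/(4πr²h) = 1/(4π·0.777²·15.1) = 0.008729 K/W
ΣR = 3.996×10^-4 + 6.699 + 0.008729 = 6.708 K/W
Q = ΔT/ΣR = (85 K − 291.7 K)/6.708 = -30.8 W
(Negative Q ⇒ heat flows inward; heat gain = 30.8 W.)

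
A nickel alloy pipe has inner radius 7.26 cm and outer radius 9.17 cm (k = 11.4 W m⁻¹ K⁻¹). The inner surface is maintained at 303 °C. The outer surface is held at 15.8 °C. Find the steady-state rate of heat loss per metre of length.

Q' = 2πk·ΔT/ln(r₂/r₁) = 2π × 11.4 × 287.2 / ln(0.0917/0.0726) = 88100 W/m

Q' = 88100 W/m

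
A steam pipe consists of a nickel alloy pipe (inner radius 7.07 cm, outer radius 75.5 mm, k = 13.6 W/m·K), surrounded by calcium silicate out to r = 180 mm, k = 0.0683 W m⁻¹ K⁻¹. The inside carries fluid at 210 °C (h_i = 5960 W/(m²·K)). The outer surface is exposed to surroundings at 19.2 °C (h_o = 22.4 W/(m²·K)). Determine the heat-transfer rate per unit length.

Resistance network (inner→outer):
  R'_conv,in = 1/(2πr h) = 1/(2π·0.0707·5960) = 3.777×10^-4 m·K/W
  R'_nickel alloy = ln(0.0755/0.0707)/(2πk) = 0.06569/(2π·13.6) = 7.687×10^-4 m·K/W
  R'_calcium silicate = ln(0.180/0.0755)/(2πk) = 0.8688/(2π·0.0683) = 2.025 m·K/W
  R'_conv,out = 1/(2πr h) = 1/(2π·0.180·22.4) = 0.03947 m·K/W
ΣR = 3.777×10^-4 + 7.687×10^-4 + 2.025 + 0.03947 = 2.066 m·K/W
Q' = ΔT/ΣR = (210 °C − 19.2 °C)/2.066 = 92.4 W/m

Q' = 92.4 W/m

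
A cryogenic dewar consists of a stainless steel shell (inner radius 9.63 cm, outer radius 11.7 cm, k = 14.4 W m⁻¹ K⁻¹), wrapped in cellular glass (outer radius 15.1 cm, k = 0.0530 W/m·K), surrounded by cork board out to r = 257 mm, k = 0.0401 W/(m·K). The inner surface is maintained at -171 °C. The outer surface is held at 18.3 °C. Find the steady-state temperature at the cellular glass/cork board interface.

T = -105 °C

Treat each layer as a resistance in series:
  R_stainless steel = (1/0.0963 − 1/0.117)/(4πk) = 1.837/(4π·14.4) = 0.01015 K/W
  R_cellular glass = (1/0.117 − 1/0.151)/(4πk) = 1.924/(4π·0.0530) = 2.890 K/W
  R_cork board = (1/0.151 − 1/0.257)/(4πk) = 2.731/(4π·0.0401) = 5.421 K/W
ΣR = 0.01015 + 2.890 + 5.421 = 8.321 K/W
Q = ΔT/ΣR = (-171 °C − 18.3 °C)/8.321 = -22.75 W
From the inner boundary to the cellular glass/cork board interface, ΣR_partial = 2.900 K/W.
T_interface = T_in − Q·ΣR_partial = -171 °C − (-22.75)(2.900) = -105 °C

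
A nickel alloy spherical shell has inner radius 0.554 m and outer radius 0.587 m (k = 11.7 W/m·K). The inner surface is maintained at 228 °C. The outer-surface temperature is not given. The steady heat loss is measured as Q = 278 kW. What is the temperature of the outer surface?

Series resistances:
  R_nickel alloy = (1/0.554 − 1/0.587)/(4πk) = 0.1015/(4π·11.7) = 6.902×10^-4 K/W
ΣR = 6.902×10^-4 K/W
ΔT = Q·ΣR = 2.78×10^5 × 6.902×10^-4 = 191.9 K
Heat flows outward, so T_out = T_in − ΔT = 228 − 191.9 = 36.1 °C

T_out = 36.1 °C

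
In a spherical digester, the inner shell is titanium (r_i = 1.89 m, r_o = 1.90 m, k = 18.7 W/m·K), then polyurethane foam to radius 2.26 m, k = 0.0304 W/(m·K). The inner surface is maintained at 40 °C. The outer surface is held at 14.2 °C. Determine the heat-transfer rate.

Resistance network (inner→outer):
  R_titanium = (1/1.89 − 1/1.90)/(4πk) = 0.002785/(4π·18.7) = 1.185×10^-5 K/W
  R_polyurethane foam = (1/1.90 − 1/2.26)/(4πk) = 0.08384/(4π·0.0304) = 0.2195 K/W
ΣR = 1.185×10^-5 + 0.2195 = 0.2195 K/W
Q = ΔT/ΣR = (40 °C − 14.2 °C)/0.2195 = 118 W

Q = 118 W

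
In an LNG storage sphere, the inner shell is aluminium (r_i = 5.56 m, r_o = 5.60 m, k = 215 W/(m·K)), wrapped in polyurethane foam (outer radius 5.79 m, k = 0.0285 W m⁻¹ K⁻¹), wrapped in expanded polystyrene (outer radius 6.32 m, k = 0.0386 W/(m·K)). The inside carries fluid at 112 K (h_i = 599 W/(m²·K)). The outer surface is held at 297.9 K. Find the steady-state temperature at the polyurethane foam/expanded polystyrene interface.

Series thermal resistances, inner to outer:
  R_conv,in = 1/(4πr²h) = 1/(4π·5.56²·599) = 4.297×10^-6 K/W
  R_aluminium = (1/5.56 − 1/5.60)/(4πk) = 0.001285/(4π·215) = 4.755×10^-7 K/W
  R_polyurethane foam = (1/5.60 − 1/5.79)/(4πk) = 0.005860/(4π·0.0285) = 0.01636 K/W
  R_expanded polystyrene = (1/5.79 − 1/6.32)/(4πk) = 0.01448/(4π·0.0386) = 0.02986 K/W
ΣR = 4.297×10^-6 + 4.755×10^-7 + 0.01636 + 0.02986 = 0.04622 K/W
Q = ΔT/ΣR = (112 K − 297.9 K)/0.04622 = -4022 W
From the inner boundary to the polyurethane foam/expanded polystyrene interface, ΣR_partial = 0.01636 K/W.
T_interface = T_in − Q·ΣR_partial = 112 K − (-4022)(0.01636) = 177.8 K

T = 177.8 K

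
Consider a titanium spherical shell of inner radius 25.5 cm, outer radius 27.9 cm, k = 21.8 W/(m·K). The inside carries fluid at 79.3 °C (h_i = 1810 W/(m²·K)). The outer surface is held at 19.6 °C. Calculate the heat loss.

Q = 31.3 kW

Series thermal resistances, inner to outer:
  R_conv,in = 1/(4πr²h) = 1/(4π·0.255²·1810) = 6.761×10^-4 K/W
  R_titanium = (1/0.255 − 1/0.279)/(4πk) = 0.3373/(4π·21.8) = 0.001231 K/W
ΣR = 6.761×10^-4 + 0.001231 = 0.001907 K/W
Q = ΔT/ΣR = (79.3 °C − 19.6 °C)/0.001907 = 31300 W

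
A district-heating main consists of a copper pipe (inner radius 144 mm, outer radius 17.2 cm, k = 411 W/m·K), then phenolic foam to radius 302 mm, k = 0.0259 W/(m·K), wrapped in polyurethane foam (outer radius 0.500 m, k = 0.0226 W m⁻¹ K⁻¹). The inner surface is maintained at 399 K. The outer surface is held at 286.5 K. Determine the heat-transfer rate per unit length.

Q' = 16.0 W/m

Treat each layer as a resistance in series:
  R'_copper = ln(0.172/0.144)/(2πk) = 0.1777/(2π·411) = 6.880×10^-5 m·K/W
  R'_phenolic foam = ln(0.302/0.172)/(2πk) = 0.5629/(2π·0.0259) = 3.459 m·K/W
  R'_polyurethane foam = ln(0.500/0.302)/(2πk) = 0.5042/(2π·0.0226) = 3.551 m·K/W
ΣR = 6.880×10^-5 + 3.459 + 3.551 = 7.010 m·K/W
Q' = ΔT/ΣR = (399 K − 286.5 K)/7.010 = 16.0 W/m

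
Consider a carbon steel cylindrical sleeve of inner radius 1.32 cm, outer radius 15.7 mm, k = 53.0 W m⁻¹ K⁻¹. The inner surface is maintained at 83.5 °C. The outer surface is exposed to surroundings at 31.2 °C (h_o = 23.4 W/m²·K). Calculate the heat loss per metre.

Q' = 121 W/m

Series thermal resistances, inner to outer:
  R'_carbon steel = ln(0.0157/0.0132)/(2πk) = 0.1734/(2π·53.0) = 5.208×10^-4 m·K/W
  R'_conv,out = 1/(2πr h) = 1/(2π·0.0157·23.4) = 0.4332 m·K/W
ΣR = 5.208×10^-4 + 0.4332 = 0.4337 m·K/W
Q' = ΔT/ΣR = (83.5 °C − 31.2 °C)/0.4337 = 121 W/m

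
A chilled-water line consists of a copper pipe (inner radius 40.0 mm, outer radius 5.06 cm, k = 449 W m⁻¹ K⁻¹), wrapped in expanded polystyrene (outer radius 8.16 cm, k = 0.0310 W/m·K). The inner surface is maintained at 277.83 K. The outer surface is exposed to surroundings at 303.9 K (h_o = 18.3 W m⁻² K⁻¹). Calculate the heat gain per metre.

Q' = 10.2 W/m

Series thermal resistances, inner to outer:
  R'_copper = ln(0.0506/0.0400)/(2πk) = 0.2351/(2π·449) = 8.332×10^-5 m·K/W
  R'_expanded polystyrene = ln(0.0816/0.0506)/(2πk) = 0.4779/(2π·0.0310) = 2.453 m·K/W
  R'_conv,out = 1/(2πr h) = 1/(2π·0.0816·18.3) = 0.1066 m·K/W
ΣR = 8.332×10^-5 + 2.453 + 0.1066 = 2.560 m·K/W
Q' = ΔT/ΣR = (277.83 K − 303.9 K)/2.560 = -10.2 W/m
(Negative Q' ⇒ heat flows inward; heat gain = 10.2 W/m.)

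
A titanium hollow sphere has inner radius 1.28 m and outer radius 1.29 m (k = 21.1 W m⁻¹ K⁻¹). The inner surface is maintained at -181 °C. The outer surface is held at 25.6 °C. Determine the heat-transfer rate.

Q = 9.05×10^6 W

Q = 4πk·ΔT/(1/r₁ − 1/r₂) = 4π × 21.1 × 206.6 / (1/1.28 − 1/1.29) = 9.05×10^6 W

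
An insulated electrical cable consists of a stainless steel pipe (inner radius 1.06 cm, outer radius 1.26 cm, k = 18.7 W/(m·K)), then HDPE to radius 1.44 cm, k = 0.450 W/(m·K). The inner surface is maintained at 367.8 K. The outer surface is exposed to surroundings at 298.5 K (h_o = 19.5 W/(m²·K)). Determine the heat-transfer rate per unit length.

Treat each layer as a resistance in series:
  R'_stainless steel = ln(0.0126/0.0106)/(2πk) = 0.1728/(2π·18.7) = 0.001471 m·K/W
  R'_HDPE = ln(0.0144/0.0126)/(2πk) = 0.1335/(2π·0.450) = 0.04723 m·K/W
  R'_conv,out = 1/(2πr h) = 1/(2π·0.0144·19.5) = 0.5668 m·K/W
ΣR = 0.001471 + 0.04723 + 0.5668 = 0.6155 m·K/W
Q' = ΔT/ΣR = (367.8 K − 298.5 K)/0.6155 = 113 W/m

Q' = 113 W/m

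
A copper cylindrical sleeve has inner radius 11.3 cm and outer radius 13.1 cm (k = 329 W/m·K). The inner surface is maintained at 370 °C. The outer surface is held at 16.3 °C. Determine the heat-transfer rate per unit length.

Q' = 4.95×10^6 W/m

Q' = 2πk·ΔT/ln(r₂/r₁) = 2π × 329 × 353.7 / ln(0.131/0.113) = 4.95×10^6 W/m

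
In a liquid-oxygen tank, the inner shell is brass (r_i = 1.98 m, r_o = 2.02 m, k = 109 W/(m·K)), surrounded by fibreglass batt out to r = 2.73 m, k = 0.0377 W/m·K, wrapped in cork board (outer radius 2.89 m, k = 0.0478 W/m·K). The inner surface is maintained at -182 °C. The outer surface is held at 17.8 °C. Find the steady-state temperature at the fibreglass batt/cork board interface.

Treat each layer as a resistance in series:
  R_brass = (1/1.98 − 1/2.02)/(4πk) = 0.01000/(4π·109) = 7.301×10^-6 K/W
  R_fibreglass batt = (1/2.02 − 1/2.73)/(4πk) = 0.1287/(4π·0.0377) = 0.2718 K/W
  R_cork board = (1/2.73 − 1/2.89)/(4πk) = 0.02028/(4π·0.0478) = 0.03376 K/W
ΣR = 7.301×10^-6 + 0.2718 + 0.03376 = 0.3056 K/W
Q = ΔT/ΣR = (-182 °C − 17.8 °C)/0.3056 = -653.8 W
From the inner boundary to the fibreglass batt/cork board interface, ΣR_partial = 0.2718 K/W.
T_interface = T_in − Q·ΣR_partial = -182 °C − (-653.8)(0.2718) = -4.3 °C

T = -4.3 °C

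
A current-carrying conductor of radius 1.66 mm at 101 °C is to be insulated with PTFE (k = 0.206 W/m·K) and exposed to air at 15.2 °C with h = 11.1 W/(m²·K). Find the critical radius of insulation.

For a cylinder, r_cr = k_ins/h = 0.206/11.1 = 0.0186 m = 1.86 cm

r_cr = 1.86 cm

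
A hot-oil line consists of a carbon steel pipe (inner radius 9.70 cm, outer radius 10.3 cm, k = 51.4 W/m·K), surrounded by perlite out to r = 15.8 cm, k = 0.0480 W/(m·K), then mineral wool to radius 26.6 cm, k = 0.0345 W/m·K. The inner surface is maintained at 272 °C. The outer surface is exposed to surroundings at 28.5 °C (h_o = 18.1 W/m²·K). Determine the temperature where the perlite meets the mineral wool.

T = 182 °C

Series thermal resistances, inner to outer:
  R'_carbon steel = ln(0.103/0.0970)/(2πk) = 0.06002/(2π·51.4) = 1.858×10^-4 m·K/W
  R'_perlite = ln(0.158/0.103)/(2πk) = 0.4279/(2π·0.0480) = 1.419 m·K/W
  R'_mineral wool = ln(0.266/0.158)/(2πk) = 0.5209/(2π·0.0345) = 2.403 m·K/W
  R'_conv,out = 1/(2πr h) = 1/(2π·0.266·18.1) = 0.03306 m·K/W
ΣR = 1.858×10^-4 + 1.419 + 2.403 + 0.03306 = 3.855 m·K/W
Q' = ΔT/ΣR = (272 °C − 28.5 °C)/3.855 = 63.16 W/m
From the inner boundary to the perlite/mineral wool interface, ΣR_partial = 1.419 m·K/W.
T_interface = T_in − Q'·ΣR_partial = 272 °C − (63.16)(1.419) = 182 °C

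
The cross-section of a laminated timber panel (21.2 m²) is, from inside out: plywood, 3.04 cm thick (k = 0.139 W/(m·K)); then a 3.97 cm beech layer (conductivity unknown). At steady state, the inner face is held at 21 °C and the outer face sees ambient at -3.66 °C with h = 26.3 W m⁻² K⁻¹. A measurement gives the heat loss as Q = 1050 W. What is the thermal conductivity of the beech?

ΣR = ΔT/Q = |21 − -3.66|/1050 = 0.02349 K/W
Known resistances:
  R_plywood = L/(kA) = 0.0304/(0.139·21.2) = 0.01032 K/W
  R_conv,out = 1/(hA) = 1/(26.3·21.2) = 0.001794 K/W
R_beech = ΣR − ΣR_known = 0.02349 − 0.01211 = 0.01138 K/W
L/(kA) = 0.01138 ⇒ k = 0.0397/(0.01138·21.2) = 0.165 W/m·K

k = 0.165 W/m·K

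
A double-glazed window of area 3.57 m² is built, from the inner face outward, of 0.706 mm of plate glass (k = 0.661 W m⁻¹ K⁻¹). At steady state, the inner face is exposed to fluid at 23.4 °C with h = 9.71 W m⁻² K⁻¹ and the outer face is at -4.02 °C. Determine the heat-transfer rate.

Q = 941 W

Treat each layer as a resistance in series:
  R_conv,in = 1/(hA) = 1/(9.71·3.57) = 0.02885 K/W
  R_plate glass = L/(kA) = 7.06×10^-4/(0.661·3.57) = 2.992×10^-4 K/W
ΣR = 0.02885 + 2.992×10^-4 = 0.02915 K/W
Q = ΔT/ΣR = (23.4 °C − -4.02 °C)/0.02915 = 941 W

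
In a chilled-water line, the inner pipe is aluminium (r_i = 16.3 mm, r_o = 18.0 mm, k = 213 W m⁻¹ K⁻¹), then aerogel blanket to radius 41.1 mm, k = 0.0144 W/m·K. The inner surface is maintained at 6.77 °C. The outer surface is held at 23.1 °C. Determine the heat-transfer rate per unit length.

Q' = 1.79 W/m

Treat each layer as a resistance in series:
  R'_aluminium = ln(0.0180/0.0163)/(2πk) = 0.09921/(2π·213) = 7.413×10^-5 m·K/W
  R'_aerogel blanket = ln(0.0411/0.0180)/(2πk) = 0.8256/(2π·0.0144) = 9.125 m·K/W
ΣR = 7.413×10^-5 + 9.125 = 9.125 m·K/W
Q' = ΔT/ΣR = (6.77 °C − 23.1 °C)/9.125 = -1.79 W/m
(Negative Q' ⇒ heat flows inward; heat gain = 1.79 W/m.)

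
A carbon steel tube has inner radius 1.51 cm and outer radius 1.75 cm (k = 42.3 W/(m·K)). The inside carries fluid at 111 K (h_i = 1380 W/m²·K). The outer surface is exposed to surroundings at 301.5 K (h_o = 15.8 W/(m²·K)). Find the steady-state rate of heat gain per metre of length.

Q' = 326 W/m

Resistance network (inner→outer):
  R'_conv,in = 1/(2πr h) = 1/(2π·0.0151·1380) = 0.007638 m·K/W
  R'_carbon steel = ln(0.0175/0.0151)/(2πk) = 0.1475/(2π·42.3) = 5.550×10^-4 m·K/W
  R'_conv,out = 1/(2πr h) = 1/(2π·0.0175·15.8) = 0.5756 m·K/W
ΣR = 0.007638 + 5.550×10^-4 + 0.5756 = 0.5838 m·K/W
Q' = ΔT/ΣR = (111 K − 301.5 K)/0.5838 = -326 W/m
(Negative Q' ⇒ heat flows inward; heat gain = 326 W/m.)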